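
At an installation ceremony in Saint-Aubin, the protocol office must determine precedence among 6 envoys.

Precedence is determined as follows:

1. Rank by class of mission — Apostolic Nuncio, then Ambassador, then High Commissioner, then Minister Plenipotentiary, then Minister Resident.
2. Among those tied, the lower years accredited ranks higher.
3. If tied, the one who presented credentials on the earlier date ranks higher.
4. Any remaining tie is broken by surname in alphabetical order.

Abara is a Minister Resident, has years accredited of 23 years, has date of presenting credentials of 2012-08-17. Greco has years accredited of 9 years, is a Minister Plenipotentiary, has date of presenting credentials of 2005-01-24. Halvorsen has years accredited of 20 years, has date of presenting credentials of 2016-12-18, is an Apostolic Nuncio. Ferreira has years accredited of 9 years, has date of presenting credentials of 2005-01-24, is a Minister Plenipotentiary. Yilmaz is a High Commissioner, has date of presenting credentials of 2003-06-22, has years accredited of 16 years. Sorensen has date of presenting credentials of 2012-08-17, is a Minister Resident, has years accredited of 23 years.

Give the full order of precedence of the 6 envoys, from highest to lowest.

By class of mission: Halvorsen (Apostolic Nuncio); then Yilmaz (High Commissioner); then Ferreira and Greco (Minister Plenipotentiary); then Abara and Sorensen (Minister Resident).
Ferreira and Greco both have years accredited 9 years, so the next rule applies.
Ferreira and Greco both have date of presenting credentials 2005-01-24, so the next rule applies.
Among Ferreira and Greco, alphabetically by surname: Ferreira before Greco.
Abara and Sorensen both have years accredited 23 years, so the next rule applies.
Abara and Sorensen both have date of presenting credentials 2012-08-17, so the next rule applies.
Among Abara and Sorensen, alphabetically by surname: Abara before Sorensen.
Full order: Halvorsen, Yilmaz, Ferreira, Greco, Abara, Sorensen.

Halvorsen, Yilmaz, Ferreira, Greco, Abara, Sorensen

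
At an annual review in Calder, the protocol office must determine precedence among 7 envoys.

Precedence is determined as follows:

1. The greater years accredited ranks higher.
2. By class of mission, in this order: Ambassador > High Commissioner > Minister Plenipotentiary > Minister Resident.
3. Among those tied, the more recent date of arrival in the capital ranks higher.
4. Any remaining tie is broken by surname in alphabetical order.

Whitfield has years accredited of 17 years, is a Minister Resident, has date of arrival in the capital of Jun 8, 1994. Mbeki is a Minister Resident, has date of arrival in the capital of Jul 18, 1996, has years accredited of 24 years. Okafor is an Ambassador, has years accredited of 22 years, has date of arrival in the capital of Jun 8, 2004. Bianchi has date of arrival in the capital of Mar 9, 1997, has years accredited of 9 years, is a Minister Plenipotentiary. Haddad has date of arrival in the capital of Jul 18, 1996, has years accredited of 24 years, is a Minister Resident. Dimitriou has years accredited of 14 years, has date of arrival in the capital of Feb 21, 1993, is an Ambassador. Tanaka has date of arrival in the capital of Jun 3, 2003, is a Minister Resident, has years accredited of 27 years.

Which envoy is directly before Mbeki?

By years accredited (higher first): Tanaka (27 years); then Haddad and Mbeki (both 24 years); then Okafor (22 years); then Whitfield (17 years); then Dimitriou (14 years); then Bianchi (9 years).
Haddad and Mbeki are each Minister Resident, so the next rule applies.
Haddad and Mbeki both have date of arrival in the capital Jul 18, 1996, so the next rule applies.
Among Haddad and Mbeki, alphabetically by surname: Haddad before Mbeki.
Order: Tanaka, Haddad, Mbeki, Okafor, Whitfield, Dimitriou, Bianchi.

Haddad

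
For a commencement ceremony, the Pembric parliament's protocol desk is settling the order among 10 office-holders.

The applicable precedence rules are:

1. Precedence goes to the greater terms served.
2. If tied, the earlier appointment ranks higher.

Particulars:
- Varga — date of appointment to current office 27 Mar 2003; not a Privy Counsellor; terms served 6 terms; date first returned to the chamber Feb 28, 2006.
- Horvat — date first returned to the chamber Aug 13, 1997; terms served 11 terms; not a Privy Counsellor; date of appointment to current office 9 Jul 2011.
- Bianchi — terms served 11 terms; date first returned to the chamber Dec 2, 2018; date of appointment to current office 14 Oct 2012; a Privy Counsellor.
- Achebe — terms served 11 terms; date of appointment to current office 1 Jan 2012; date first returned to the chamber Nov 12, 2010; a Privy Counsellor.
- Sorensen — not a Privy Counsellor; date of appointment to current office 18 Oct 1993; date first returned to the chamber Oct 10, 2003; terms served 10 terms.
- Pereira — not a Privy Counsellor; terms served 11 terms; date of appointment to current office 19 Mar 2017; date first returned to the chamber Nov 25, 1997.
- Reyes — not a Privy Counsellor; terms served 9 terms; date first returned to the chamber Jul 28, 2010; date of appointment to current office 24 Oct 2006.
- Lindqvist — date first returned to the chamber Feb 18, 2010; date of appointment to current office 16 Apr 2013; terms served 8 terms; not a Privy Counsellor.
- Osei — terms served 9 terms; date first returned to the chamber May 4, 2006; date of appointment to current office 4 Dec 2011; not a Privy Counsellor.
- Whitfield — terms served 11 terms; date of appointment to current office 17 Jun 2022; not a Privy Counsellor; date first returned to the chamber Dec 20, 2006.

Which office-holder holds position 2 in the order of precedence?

Achebe

By terms served (higher first): Horvat, Achebe, Bianchi, Pereira and Whitfield (each 11 terms); then Sorensen (10 terms); then Reyes and Osei (both 9 terms); then Lindqvist (8 terms); then Varga (6 terms).
Among Horvat, Achebe, Bianchi, Pereira and Whitfield, by date of appointment to current office (earlier first): Horvat (9 Jul 2011) before Achebe (1 Jan 2012) before Bianchi (14 Oct 2012) before Pereira (19 Mar 2017) before Whitfield (17 Jun 2022).
Among Reyes and Osei, by date of appointment to current office (earlier first): Reyes (24 Oct 2006) before Osei (4 Dec 2011).
Order: Horvat, Achebe, Bianchi, Pereira, Whitfield, Sorensen, Reyes, Osei, Lindqvist, Varga.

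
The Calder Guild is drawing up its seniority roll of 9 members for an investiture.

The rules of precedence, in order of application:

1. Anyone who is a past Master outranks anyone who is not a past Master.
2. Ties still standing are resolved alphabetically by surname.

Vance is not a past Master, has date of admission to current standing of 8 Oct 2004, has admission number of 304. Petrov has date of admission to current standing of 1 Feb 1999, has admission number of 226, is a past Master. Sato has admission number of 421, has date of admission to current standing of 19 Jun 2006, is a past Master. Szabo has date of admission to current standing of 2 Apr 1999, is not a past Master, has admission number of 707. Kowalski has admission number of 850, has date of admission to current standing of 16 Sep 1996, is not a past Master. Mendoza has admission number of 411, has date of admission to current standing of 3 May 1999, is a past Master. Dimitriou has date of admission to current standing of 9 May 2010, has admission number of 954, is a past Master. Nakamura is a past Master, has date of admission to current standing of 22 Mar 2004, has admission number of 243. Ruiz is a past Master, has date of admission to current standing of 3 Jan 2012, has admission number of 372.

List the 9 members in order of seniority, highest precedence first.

Dimitriou, Mendoza, Nakamura, Petrov, Ruiz, Sato, Kowalski, Szabo, Vance

By the first rule: Dimitriou, Mendoza, Nakamura, Petrov, Ruiz and Sato (each a past Master); then Kowalski, Szabo and Vance (each not a past Master).
Among Dimitriou, Mendoza, Nakamura, Petrov, Ruiz and Sato, alphabetically by surname: Dimitriou before Mendoza before Nakamura before Petrov before Ruiz before Sato.
Among Kowalski, Szabo and Vance, alphabetically by surname: Kowalski before Szabo before Vance.
Full order: Dimitriou, Mendoza, Nakamura, Petrov, Ruiz, Sato, Kowalski, Szabo, Vance.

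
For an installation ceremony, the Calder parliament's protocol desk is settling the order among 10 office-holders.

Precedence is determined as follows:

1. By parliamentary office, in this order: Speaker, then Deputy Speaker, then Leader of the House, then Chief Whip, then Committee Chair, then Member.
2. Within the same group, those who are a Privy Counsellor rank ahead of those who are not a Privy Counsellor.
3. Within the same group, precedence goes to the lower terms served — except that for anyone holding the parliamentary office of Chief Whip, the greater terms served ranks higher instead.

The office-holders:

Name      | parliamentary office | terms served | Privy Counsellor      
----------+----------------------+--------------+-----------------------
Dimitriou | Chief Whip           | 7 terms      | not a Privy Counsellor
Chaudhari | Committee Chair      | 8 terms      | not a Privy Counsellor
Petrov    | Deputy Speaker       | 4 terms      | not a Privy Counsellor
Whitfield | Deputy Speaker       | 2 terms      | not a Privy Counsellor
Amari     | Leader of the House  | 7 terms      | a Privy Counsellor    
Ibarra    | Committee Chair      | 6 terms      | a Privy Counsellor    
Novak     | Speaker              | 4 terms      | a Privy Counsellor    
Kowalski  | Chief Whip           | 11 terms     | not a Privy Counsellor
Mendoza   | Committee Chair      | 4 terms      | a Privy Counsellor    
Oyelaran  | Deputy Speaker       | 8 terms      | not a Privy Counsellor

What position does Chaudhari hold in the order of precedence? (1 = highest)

By parliamentary office: Novak (Speaker); then Whitfield, Petrov and Oyelaran (Deputy Speaker); then Amari (Leader of the House); then Kowalski and Dimitriou (Chief Whip); then Mendoza, Ibarra and Chaudhari (Committee Chair).
Whitfield, Petrov and Oyelaran are each not a Privy Counsellor, so the next rule applies.
Among Whitfield, Petrov and Oyelaran, by terms served (lower first): Whitfield (2 terms) before Petrov (4 terms) before Oyelaran (8 terms).
Kowalski and Dimitriou are each not a Privy Counsellor, so the next rule applies.
Among Kowalski and Dimitriou, by terms served (higher first) (reversed rule for this group): Kowalski (11 terms) before Dimitriou (7 terms).
Among Mendoza, Ibarra and Chaudhari, a Privy Counsellor before not a Privy Counsellor: Mendoza and Ibarra (a Privy Counsellor) before Chaudhari (not a Privy Counsellor).
Among Mendoza and Ibarra, by terms served (lower first): Mendoza (4 terms) before Ibarra (6 terms).
Order: Novak, Whitfield, Petrov, Oyelaran, Amari, Kowalski, Dimitriou, Mendoza, Ibarra, Chaudhari. So position 10.

10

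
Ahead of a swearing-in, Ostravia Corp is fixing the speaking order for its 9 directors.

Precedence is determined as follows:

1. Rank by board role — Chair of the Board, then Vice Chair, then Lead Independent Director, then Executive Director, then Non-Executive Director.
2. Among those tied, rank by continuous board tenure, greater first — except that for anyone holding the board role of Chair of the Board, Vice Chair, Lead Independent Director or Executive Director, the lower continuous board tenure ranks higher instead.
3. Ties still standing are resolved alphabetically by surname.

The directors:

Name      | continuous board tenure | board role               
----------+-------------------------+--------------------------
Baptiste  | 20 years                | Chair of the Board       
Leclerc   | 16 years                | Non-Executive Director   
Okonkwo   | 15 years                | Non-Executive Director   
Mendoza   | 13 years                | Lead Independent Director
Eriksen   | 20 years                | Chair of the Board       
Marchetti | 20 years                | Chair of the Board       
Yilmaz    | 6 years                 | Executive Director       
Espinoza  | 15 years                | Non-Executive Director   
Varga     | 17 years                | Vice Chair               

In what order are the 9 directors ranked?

Baptiste, Eriksen, Marchetti, Varga, Mendoza, Yilmaz, Leclerc, Espinoza, Okonkwo

By board role: Baptiste, Eriksen and Marchetti (Chair of the Board); then Varga (Vice Chair); then Mendoza (Lead Independent Director); then Yilmaz (Executive Director); then Leclerc, Espinoza and Okonkwo (Non-Executive Director).
Baptiste, Eriksen and Marchetti all have continuous board tenure 20 years, so the next rule applies.
Among Baptiste, Eriksen and Marchetti, alphabetically by surname: Baptiste before Eriksen before Marchetti.
Among Leclerc, Espinoza and Okonkwo, by continuous board tenure (higher first): Leclerc (16 years) before Espinoza and Okonkwo (15 years).
Among Espinoza and Okonkwo, alphabetically by surname: Espinoza before Okonkwo.
Full order: Baptiste, Eriksen, Marchetti, Varga, Mendoza, Yilmaz, Leclerc, Espinoza, Okonkwo.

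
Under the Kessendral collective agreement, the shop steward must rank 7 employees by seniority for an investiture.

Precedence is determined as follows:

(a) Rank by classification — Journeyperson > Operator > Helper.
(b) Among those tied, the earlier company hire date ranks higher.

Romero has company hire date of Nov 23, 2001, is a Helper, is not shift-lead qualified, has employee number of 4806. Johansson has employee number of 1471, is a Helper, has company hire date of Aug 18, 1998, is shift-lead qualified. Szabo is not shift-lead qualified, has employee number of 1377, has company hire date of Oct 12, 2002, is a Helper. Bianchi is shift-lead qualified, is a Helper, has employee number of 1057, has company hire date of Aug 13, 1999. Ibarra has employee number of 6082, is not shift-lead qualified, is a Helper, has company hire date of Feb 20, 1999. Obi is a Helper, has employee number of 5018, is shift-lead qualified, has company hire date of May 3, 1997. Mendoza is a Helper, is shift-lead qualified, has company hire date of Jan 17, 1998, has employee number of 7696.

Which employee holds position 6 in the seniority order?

By classification: Obi, Mendoza, Johansson, Ibarra, Bianchi, Romero and Szabo (Helper).
Among Obi, Mendoza, Johansson, Ibarra, Bianchi, Romero and Szabo, by company hire date (earlier first): Obi (May 3, 1997) before Mendoza (Jan 17, 1998) before Johansson (Aug 18, 1998) before Ibarra (Feb 20, 1999) before Bianchi (Aug 13, 1999) before Romero (Nov 23, 2001) before Szabo (Oct 12, 2002).
Order: Obi, Mendoza, Johansson, Ibarra, Bianchi, Romero, Szabo.

Romero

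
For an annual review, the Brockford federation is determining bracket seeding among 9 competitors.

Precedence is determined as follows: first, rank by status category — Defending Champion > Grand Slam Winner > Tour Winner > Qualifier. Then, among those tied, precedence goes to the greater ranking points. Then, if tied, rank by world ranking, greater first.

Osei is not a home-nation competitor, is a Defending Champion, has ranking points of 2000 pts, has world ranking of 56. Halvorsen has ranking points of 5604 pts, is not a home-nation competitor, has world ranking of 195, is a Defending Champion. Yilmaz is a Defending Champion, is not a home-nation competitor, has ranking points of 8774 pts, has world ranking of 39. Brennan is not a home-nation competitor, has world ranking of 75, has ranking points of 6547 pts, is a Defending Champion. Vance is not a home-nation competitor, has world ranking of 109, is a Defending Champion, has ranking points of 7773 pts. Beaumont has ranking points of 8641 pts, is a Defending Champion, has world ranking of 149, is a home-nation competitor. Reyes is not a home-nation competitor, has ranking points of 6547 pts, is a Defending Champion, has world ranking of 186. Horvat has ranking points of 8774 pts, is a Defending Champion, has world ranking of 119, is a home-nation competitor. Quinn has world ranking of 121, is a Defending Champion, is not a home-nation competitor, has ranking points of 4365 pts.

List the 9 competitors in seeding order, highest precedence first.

Horvat, Yilmaz, Beaumont, Vance, Reyes, Brennan, Halvorsen, Quinn, Osei

By status category: Horvat, Yilmaz, Beaumont, Vance, Reyes, Brennan, Halvorsen, Quinn and Osei (Defending Champion).
Among Horvat, Yilmaz, Beaumont, Vance, Reyes, Brennan, Halvorsen, Quinn and Osei, by ranking points (higher first): Horvat and Yilmaz (8774 pts) before Beaumont (8641 pts) before Vance (7773 pts) before Reyes and Brennan (6547 pts) before Halvorsen (5604 pts) before Quinn (4365 pts) before Osei (2000 pts).
Among Horvat and Yilmaz, by world ranking (higher first): Horvat (119) before Yilmaz (39).
Among Reyes and Brennan, by world ranking (higher first): Reyes (186) before Brennan (75).
Full order: Horvat, Yilmaz, Beaumont, Vance, Reyes, Brennan, Halvorsen, Quinn, Osei.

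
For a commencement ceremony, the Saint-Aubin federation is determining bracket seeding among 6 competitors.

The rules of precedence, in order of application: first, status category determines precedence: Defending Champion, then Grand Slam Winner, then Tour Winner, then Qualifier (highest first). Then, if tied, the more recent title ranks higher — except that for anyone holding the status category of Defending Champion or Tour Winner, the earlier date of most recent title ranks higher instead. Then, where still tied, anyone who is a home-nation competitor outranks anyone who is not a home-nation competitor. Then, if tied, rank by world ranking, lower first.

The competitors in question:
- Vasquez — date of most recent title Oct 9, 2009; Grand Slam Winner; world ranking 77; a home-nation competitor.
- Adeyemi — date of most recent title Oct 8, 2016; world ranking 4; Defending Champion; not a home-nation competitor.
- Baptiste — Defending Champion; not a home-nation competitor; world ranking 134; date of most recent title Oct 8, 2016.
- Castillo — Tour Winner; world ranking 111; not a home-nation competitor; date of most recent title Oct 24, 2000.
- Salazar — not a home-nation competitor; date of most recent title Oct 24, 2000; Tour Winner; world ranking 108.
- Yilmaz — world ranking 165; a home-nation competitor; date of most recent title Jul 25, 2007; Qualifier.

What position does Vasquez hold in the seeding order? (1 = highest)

3

By status category: Adeyemi and Baptiste (Defending Champion); then Vasquez (Grand Slam Winner); then Salazar and Castillo (Tour Winner); then Yilmaz (Qualifier).
Adeyemi and Baptiste both have date of most recent title Oct 8, 2016, so the next rule applies.
Adeyemi and Baptiste are each not a home-nation competitor, so the next rule applies.
Among Adeyemi and Baptiste, by world ranking (lower first): Adeyemi (4) before Baptiste (134).
Salazar and Castillo both have date of most recent title Oct 24, 2000, so the next rule applies.
Salazar and Castillo are each not a home-nation competitor, so the next rule applies.
Among Salazar and Castillo, by world ranking (lower first): Salazar (108) before Castillo (111).
Order: Adeyemi, Baptiste, Vasquez, Salazar, Castillo, Yilmaz. So position 3.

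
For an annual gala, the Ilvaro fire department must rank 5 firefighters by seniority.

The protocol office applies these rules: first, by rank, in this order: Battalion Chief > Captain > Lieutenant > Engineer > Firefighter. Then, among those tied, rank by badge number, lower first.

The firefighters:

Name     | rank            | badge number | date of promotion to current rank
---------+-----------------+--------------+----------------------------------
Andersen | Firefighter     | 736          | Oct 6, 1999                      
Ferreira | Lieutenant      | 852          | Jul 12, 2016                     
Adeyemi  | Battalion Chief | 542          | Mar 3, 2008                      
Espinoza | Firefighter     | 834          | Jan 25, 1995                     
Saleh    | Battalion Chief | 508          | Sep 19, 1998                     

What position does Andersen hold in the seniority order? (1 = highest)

4

By rank: Saleh and Adeyemi (Battalion Chief); then Ferreira (Lieutenant); then Andersen and Espinoza (Firefighter).
Among Saleh and Adeyemi, by badge number (lower first): Saleh (508) before Adeyemi (542).
Among Andersen and Espinoza, by badge number (lower first): Andersen (736) before Espinoza (834).
Order: Saleh, Adeyemi, Ferreira, Andersen, Espinoza. So position 4.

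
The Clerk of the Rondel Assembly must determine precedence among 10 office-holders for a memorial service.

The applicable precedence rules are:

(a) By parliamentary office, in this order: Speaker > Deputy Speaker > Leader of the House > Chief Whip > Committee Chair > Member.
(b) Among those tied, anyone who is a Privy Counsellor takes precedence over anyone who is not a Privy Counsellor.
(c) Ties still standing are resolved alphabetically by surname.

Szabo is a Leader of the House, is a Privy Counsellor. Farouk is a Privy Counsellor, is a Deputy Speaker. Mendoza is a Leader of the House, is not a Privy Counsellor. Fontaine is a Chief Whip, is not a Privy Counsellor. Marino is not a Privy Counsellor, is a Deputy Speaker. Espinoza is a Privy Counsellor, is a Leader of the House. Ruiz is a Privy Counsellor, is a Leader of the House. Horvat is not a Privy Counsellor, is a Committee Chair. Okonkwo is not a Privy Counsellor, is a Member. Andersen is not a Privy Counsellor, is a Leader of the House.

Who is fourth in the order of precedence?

By parliamentary office: Farouk and Marino (Deputy Speaker); then Espinoza, Ruiz, Szabo, Andersen and Mendoza (Leader of the House); then Fontaine (Chief Whip); then Horvat (Committee Chair); then Okonkwo (Member).
Among Farouk and Marino, a Privy Counsellor before not a Privy Counsellor: Farouk (a Privy Counsellor) before Marino (not a Privy Counsellor).
Among Espinoza, Ruiz, Szabo, Andersen and Mendoza, a Privy Counsellor before not a Privy Counsellor: Espinoza, Ruiz and Szabo (a Privy Counsellor) before Andersen and Mendoza (not a Privy Counsellor).
Among Espinoza, Ruiz and Szabo, alphabetically by surname: Espinoza before Ruiz before Szabo.
Among Andersen and Mendoza, alphabetically by surname: Andersen before Mendoza.
Order: Farouk, Marino, Espinoza, Ruiz, Szabo, Andersen, Mendoza, Fontaine, Horvat, Okonkwo.

Ruiz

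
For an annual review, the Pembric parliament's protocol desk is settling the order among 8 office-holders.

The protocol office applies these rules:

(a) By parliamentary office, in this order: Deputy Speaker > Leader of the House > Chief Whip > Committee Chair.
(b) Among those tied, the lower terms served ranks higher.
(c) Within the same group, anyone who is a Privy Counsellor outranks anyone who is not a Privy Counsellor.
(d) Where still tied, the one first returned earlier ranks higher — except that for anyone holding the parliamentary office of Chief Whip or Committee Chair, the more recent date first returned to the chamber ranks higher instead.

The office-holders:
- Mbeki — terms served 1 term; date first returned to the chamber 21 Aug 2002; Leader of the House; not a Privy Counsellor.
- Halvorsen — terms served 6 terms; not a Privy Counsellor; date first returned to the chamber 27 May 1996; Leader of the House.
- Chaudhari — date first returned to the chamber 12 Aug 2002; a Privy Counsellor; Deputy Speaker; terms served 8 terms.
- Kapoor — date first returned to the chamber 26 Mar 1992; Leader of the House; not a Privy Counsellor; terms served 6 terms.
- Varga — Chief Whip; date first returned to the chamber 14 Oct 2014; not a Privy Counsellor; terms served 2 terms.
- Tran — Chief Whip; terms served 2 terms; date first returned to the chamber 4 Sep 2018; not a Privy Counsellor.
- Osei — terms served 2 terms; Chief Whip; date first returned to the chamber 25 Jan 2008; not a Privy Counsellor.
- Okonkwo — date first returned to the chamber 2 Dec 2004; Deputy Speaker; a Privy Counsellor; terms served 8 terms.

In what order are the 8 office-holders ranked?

By parliamentary office: Chaudhari and Okonkwo (Deputy Speaker); then Mbeki, Kapoor and Halvorsen (Leader of the House); then Tran, Varga and Osei (Chief Whip).
Chaudhari and Okonkwo both have terms served 8 terms, so the next rule applies.
Chaudhari and Okonkwo are each a Privy Counsellor, so the next rule applies.
Among Chaudhari and Okonkwo, by date first returned to the chamber (earlier first): Chaudhari (12 Aug 2002) before Okonkwo (2 Dec 2004).
Among Mbeki, Kapoor and Halvorsen, by terms served (lower first): Mbeki (1 term) before Kapoor and Halvorsen (6 terms).
Kapoor and Halvorsen are each not a Privy Counsellor, so the next rule applies.
Among Kapoor and Halvorsen, by date first returned to the chamber (earlier first): Kapoor (26 Mar 1992) before Halvorsen (27 May 1996).
Tran, Varga and Osei all have terms served 2 terms, so the next rule applies.
Tran, Varga and Osei are each not a Privy Counsellor, so the next rule applies.
Among Tran, Varga and Osei, by date first returned to the chamber (later first) (reversed rule for this group): Tran (4 Sep 2018) before Varga (14 Oct 2014) before Osei (25 Jan 2008).
Full order: Chaudhari, Okonkwo, Mbeki, Kapoor, Halvorsen, Tran, Varga, Osei.

Chaudhari, Okonkwo, Mbeki, Kapoor, Halvorsen, Tran, Varga, Osei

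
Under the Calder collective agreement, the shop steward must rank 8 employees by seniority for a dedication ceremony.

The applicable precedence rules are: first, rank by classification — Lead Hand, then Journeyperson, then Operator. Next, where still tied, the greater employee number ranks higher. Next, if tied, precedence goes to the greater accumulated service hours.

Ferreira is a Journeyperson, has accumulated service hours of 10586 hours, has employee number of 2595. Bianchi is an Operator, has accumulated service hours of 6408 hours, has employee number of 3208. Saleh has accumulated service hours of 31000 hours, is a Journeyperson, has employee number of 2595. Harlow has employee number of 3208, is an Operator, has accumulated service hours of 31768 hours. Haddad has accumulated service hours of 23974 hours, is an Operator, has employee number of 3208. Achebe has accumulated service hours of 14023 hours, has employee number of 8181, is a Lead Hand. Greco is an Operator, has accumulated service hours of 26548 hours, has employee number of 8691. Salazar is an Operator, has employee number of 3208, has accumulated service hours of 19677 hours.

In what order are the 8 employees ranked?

By classification: Achebe (Lead Hand); then Saleh and Ferreira (Journeyperson); then Greco, Harlow, Haddad, Salazar and Bianchi (Operator).
Saleh and Ferreira both have employee number 2595, so the next rule applies.
Among Saleh and Ferreira, by accumulated service hours (higher first): Saleh (31000 hours) before Ferreira (10586 hours).
Among Greco, Harlow, Haddad, Salazar and Bianchi, by employee number (higher first): Greco (8691) before Harlow, Haddad, Salazar and Bianchi (3208).
Among Harlow, Haddad, Salazar and Bianchi, by accumulated service hours (higher first): Harlow (31768 hours) before Haddad (23974 hours) before Salazar (19677 hours) before Bianchi (6408 hours).
Full order: Achebe, Saleh, Ferreira, Greco, Harlow, Haddad, Salazar, Bianchi.

Achebe, Saleh, Ferreira, Greco, Harlow, Haddad, Salazar, Bianchi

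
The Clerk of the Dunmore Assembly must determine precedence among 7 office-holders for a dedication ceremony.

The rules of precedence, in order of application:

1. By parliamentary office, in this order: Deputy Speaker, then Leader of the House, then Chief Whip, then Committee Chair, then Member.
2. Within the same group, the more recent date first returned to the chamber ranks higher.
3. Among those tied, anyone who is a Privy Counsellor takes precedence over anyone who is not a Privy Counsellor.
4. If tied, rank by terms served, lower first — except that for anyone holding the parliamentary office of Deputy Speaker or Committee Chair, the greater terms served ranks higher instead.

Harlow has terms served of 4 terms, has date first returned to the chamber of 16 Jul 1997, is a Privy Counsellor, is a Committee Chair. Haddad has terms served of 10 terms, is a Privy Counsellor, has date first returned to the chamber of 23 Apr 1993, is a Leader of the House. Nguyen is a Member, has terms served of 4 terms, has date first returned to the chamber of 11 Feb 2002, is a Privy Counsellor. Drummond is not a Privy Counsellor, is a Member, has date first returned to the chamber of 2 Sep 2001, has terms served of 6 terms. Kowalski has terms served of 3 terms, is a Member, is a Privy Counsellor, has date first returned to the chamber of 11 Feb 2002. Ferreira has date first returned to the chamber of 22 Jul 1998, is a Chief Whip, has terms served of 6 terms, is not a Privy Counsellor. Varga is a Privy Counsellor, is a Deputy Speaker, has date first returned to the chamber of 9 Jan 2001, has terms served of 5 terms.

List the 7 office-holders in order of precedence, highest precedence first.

Varga, Haddad, Ferreira, Harlow, Kowalski, Nguyen, Drummond

By parliamentary office: Varga (Deputy Speaker); then Haddad (Leader of the House); then Ferreira (Chief Whip); then Harlow (Committee Chair); then Kowalski, Nguyen and Drummond (Member).
Among Kowalski, Nguyen and Drummond, by date first returned to the chamber (later first): Kowalski and Nguyen (11 Feb 2002) before Drummond (2 Sep 2001).
Kowalski and Nguyen are each a Privy Counsellor, so the next rule applies.
Among Kowalski and Nguyen, by terms served (lower first): Kowalski (3 terms) before Nguyen (4 terms).
Full order: Varga, Haddad, Ferreira, Harlow, Kowalski, Nguyen, Drummond.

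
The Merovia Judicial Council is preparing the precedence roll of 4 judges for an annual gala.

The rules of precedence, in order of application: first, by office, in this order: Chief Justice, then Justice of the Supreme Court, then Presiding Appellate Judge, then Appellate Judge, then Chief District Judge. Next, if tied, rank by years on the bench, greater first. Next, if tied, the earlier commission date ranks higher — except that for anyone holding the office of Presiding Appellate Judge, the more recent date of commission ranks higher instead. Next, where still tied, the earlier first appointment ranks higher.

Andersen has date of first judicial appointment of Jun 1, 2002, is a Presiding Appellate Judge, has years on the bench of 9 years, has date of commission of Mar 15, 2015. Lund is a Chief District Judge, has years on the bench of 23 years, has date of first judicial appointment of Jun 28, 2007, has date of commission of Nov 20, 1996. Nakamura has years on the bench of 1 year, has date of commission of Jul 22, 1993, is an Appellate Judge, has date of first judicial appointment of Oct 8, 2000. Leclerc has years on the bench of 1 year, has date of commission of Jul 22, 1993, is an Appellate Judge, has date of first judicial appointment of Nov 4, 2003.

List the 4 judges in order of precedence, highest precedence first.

By office: Andersen (Presiding Appellate Judge); then Nakamura and Leclerc (Appellate Judge); then Lund (Chief District Judge).
Nakamura and Leclerc both have years on the bench 1 year, so the next rule applies.
Nakamura and Leclerc both have date of commission Jul 22, 1993, so the next rule applies.
Among Nakamura and Leclerc, by date of first judicial appointment (earlier first): Nakamura (Oct 8, 2000) before Leclerc (Nov 4, 2003).
Full order: Andersen, Nakamura, Leclerc, Lund.

Andersen, Nakamura, Leclerc, Lund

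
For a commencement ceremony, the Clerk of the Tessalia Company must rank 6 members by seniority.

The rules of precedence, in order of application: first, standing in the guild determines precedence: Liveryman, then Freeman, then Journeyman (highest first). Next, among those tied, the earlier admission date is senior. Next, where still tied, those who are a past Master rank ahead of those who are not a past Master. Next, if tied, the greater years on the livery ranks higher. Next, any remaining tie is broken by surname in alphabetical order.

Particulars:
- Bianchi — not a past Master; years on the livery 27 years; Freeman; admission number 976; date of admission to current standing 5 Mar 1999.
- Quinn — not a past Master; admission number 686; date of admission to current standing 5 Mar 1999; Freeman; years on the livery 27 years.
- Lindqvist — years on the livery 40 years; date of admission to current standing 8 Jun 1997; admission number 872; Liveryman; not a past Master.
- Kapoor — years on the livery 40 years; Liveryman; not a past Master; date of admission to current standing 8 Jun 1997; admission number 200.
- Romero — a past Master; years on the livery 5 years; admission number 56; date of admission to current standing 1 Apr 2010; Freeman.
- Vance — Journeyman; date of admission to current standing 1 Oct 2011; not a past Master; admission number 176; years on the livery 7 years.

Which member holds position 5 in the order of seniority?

Romero

By standing in the guild: Kapoor and Lindqvist (Liveryman); then Bianchi, Quinn and Romero (Freeman); then Vance (Journeyman).
Kapoor and Lindqvist both have date of admission to current standing 8 Jun 1997, so the next rule applies.
Kapoor and Lindqvist are each not a past Master, so the next rule applies.
Kapoor and Lindqvist both have years on the livery 40 years, so the next rule applies.
Among Kapoor and Lindqvist, alphabetically by surname: Kapoor before Lindqvist.
Among Bianchi, Quinn and Romero, by date of admission to current standing (earlier first): Bianchi and Quinn (5 Mar 1999) before Romero (1 Apr 2010).
Bianchi and Quinn are each not a past Master, so the next rule applies.
Bianchi and Quinn both have years on the livery 27 years, so the next rule applies.
Among Bianchi and Quinn, alphabetically by surname: Bianchi before Quinn.
Order: Kapoor, Lindqvist, Bianchi, Quinn, Romero, Vance.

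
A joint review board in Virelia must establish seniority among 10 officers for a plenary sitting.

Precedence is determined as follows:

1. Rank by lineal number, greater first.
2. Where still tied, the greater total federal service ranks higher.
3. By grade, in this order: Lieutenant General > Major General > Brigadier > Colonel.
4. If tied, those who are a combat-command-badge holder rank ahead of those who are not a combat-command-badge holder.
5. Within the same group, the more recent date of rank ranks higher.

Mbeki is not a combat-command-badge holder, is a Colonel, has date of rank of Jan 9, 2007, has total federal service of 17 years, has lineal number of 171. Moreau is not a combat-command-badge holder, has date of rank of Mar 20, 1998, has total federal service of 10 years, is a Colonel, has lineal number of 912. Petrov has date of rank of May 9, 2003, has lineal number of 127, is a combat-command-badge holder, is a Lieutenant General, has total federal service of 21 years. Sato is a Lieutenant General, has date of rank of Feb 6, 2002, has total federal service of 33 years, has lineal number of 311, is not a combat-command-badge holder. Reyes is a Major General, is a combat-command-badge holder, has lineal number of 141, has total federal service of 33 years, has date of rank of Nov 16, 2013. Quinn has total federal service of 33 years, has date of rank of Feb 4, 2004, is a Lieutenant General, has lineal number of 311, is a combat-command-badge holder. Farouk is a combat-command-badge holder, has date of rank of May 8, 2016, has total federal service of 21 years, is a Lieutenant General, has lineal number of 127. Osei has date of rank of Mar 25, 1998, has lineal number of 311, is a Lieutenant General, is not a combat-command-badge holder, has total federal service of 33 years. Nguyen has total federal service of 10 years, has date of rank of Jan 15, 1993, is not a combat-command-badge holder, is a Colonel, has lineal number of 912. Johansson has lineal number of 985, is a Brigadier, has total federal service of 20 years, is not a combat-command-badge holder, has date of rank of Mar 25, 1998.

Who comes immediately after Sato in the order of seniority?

Osei

By lineal number (higher first): Johansson (985); then Moreau and Nguyen (both 912); then Quinn, Sato and Osei (each 311); then Mbeki (171); then Reyes (141); then Farouk and Petrov (both 127).
Moreau and Nguyen both have total federal service 10 years, so the next rule applies.
Moreau and Nguyen are each Colonel, so the next rule applies.
Moreau and Nguyen are each not a combat-command-badge holder, so the next rule applies.
Among Moreau and Nguyen, by date of rank (later first): Moreau (Mar 20, 1998) before Nguyen (Jan 15, 1993).
Quinn, Sato and Osei all have total federal service 33 years, so the next rule applies.
Quinn, Sato and Osei are each Lieutenant General, so the next rule applies.
Among Quinn, Sato and Osei, a combat-command-badge holder before not a combat-command-badge holder: Quinn (a combat-command-badge holder) before Sato and Osei (not a combat-command-badge holder).
Among Sato and Osei, by date of rank (later first): Sato (Feb 6, 2002) before Osei (Mar 25, 1998).
Farouk and Petrov both have total federal service 21 years, so the next rule applies.
Farouk and Petrov are each Lieutenant General, so the next rule applies.
Farouk and Petrov are each a combat-command-badge holder, so the next rule applies.
Among Farouk and Petrov, by date of rank (later first): Farouk (May 8, 2016) before Petrov (May 9, 2003).
Order: Johansson, Moreau, Nguyen, Quinn, Sato, Osei, Mbeki, Reyes, Farouk, Petrov.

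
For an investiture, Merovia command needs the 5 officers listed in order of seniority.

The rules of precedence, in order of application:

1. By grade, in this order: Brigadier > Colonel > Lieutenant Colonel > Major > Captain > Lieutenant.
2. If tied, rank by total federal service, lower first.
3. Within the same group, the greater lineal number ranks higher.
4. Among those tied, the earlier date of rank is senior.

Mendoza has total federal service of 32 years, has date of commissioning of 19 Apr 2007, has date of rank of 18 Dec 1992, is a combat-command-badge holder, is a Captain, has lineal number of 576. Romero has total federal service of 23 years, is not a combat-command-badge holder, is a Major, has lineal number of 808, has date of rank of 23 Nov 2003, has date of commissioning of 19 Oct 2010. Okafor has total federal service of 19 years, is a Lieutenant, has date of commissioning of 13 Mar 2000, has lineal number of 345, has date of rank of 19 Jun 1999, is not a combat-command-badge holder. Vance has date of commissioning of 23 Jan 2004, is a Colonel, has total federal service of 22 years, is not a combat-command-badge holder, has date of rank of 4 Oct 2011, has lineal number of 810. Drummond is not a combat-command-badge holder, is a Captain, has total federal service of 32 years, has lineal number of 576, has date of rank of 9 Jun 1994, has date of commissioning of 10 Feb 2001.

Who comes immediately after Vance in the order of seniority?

Romero

By grade: Vance (Colonel); then Romero (Major); then Mendoza and Drummond (Captain); then Okafor (Lieutenant).
Mendoza and Drummond both have total federal service 32 years, so the next rule applies.
Mendoza and Drummond both have lineal number 576, so the next rule applies.
Among Mendoza and Drummond, by date of rank (earlier first): Mendoza (18 Dec 1992) before Drummond (9 Jun 1994).
Order: Vance, Romero, Mendoza, Drummond, Okafor.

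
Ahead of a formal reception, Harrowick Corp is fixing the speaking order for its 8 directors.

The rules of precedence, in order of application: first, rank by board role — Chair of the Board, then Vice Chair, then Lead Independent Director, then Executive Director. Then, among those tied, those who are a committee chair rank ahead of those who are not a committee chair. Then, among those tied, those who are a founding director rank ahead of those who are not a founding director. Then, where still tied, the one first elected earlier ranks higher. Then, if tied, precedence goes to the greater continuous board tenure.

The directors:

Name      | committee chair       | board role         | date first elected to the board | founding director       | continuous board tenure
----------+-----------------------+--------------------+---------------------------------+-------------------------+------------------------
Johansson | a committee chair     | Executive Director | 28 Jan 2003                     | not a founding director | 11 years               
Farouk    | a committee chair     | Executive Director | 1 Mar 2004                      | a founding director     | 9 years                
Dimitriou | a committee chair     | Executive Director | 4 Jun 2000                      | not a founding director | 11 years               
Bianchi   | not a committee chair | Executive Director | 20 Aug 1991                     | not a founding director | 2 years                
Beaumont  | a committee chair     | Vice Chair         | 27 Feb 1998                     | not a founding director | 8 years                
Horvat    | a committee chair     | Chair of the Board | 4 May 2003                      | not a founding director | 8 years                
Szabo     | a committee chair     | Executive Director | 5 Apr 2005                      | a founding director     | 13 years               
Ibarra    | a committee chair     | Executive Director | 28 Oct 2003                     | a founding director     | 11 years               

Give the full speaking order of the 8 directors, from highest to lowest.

Horvat, Beaumont, Ibarra, Farouk, Szabo, Dimitriou, Johansson, Bianchi

By board role: Horvat (Chair of the Board); then Beaumont (Vice Chair); then Ibarra, Farouk, Szabo, Dimitriou, Johansson and Bianchi (Executive Director).
Among Ibarra, Farouk, Szabo, Dimitriou, Johansson and Bianchi, a committee chair before not a committee chair: Ibarra, Farouk, Szabo, Dimitriou and Johansson (a committee chair) before Bianchi (not a committee chair).
Among Ibarra, Farouk, Szabo, Dimitriou and Johansson, a founding director before not a founding director: Ibarra, Farouk and Szabo (a founding director) before Dimitriou and Johansson (not a founding director).
Among Ibarra, Farouk and Szabo, by date first elected to the board (earlier first): Ibarra (28 Oct 2003) before Farouk (1 Mar 2004) before Szabo (5 Apr 2005).
Among Dimitriou and Johansson, by date first elected to the board (earlier first): Dimitriou (4 Jun 2000) before Johansson (28 Jan 2003).
Full order: Horvat, Beaumont, Ibarra, Farouk, Szabo, Dimitriou, Johansson, Bianchi.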